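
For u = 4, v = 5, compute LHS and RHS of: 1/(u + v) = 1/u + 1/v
LHS = 1/(4 + 5) = 1/9
RHS = 1/4 + 1/5 = 9/20

LHS ≠ RHS, so the equation does not hold here.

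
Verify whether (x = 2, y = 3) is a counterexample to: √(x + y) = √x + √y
Yes

Substituting x = 2, y = 3:
LHS = √(2 + 3) = √(5) ≈ 2.236
RHS = √2 + √3 = √(2) + √(3) ≈ 3.146

Since LHS ≠ RHS, this pair disproves the claim.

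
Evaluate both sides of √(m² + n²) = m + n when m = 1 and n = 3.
LHS = √(1² + 3²) = √(10) ≈ 3.162
RHS = 1 + 3 = 4

LHS ≠ RHS (they differ by about 0.8377), so the equation does not hold here.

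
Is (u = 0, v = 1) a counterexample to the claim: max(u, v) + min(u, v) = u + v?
Substituting u = 0, v = 1:
LHS = max(0, 1) + min(0, 1) = 1
RHS = 0 + 1 = 1

The sides agree, so this pair does not disprove the claim.

Answer: No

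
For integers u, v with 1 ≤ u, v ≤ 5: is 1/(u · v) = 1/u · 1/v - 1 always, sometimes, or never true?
Never true

The claim fails for every pair in the range. For instance at (u, v) = (3, 5): LHS = 1/15, RHS = -14/15.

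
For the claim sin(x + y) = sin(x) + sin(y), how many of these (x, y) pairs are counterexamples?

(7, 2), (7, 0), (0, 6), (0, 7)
1

Testing each pair:
(7, 2): LHS = sin(9) ≈ 0.4121, RHS = sin(7) + sin(2) ≈ 1.566 → counterexample
(7, 0): LHS = sin(7) ≈ 0.657, RHS = sin(7) ≈ 0.657 → satisfies claim
(0, 6): LHS = sin(6) ≈ -0.2794, RHS = sin(6) ≈ -0.2794 → satisfies claim
(0, 7): LHS = sin(7) ≈ 0.657, RHS = sin(7) ≈ 0.657 → satisfies claim

That makes 1 counterexample.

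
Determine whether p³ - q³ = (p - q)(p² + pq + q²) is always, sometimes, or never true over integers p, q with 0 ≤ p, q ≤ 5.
The identity holds for every pair in the range. For instance at (p, q) = (4, 3): both sides equal 37.

Answer: Always true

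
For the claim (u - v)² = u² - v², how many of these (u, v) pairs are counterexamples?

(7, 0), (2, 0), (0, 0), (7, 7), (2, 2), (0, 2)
1

Testing each pair:
(7, 0): LHS = 49, RHS = 49 → satisfies claim
(2, 0): LHS = 4, RHS = 4 → satisfies claim
(0, 0): LHS = 0, RHS = 0 → satisfies claim
(7, 7): LHS = 0, RHS = 0 → satisfies claim
(2, 2): LHS = 0, RHS = 0 → satisfies claim
(0, 2): LHS = 4, RHS = -4 → counterexample

That makes 1 counterexample.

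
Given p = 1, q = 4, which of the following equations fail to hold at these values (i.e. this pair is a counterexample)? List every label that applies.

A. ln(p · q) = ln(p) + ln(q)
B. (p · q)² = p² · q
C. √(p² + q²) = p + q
Evaluating each claim at the given values:
A. LHS = ln(4) ≈ 1.386, RHS = ln(4) ≈ 1.386 → holds here (LHS = RHS)
B. LHS = 16, RHS = 4 → fails here (LHS ≠ RHS)
C. LHS = √(17) ≈ 4.123, RHS = 5 → fails here (LHS ≠ RHS)

Answer: B, C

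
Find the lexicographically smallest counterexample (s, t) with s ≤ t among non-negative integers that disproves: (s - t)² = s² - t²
(s, t) = (0, 1)

At (0, 0): both sides equal 0, so it holds there.

Substituting (0, 1) into the claim:
LHS = (0 - 1)² = 1
RHS = 0² - 1² = -1

Since LHS ≠ RHS, this pair disproves the claim, and no lexicographically smaller pair (s ≤ t, non-negative integers) does.

For instance (2, 7) is also a counterexample (LHS = 25, RHS = -45), but it's lexicographically larger.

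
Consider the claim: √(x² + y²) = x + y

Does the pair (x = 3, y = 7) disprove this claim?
Yes

Substituting x = 3, y = 7:
LHS = √(3² + 7²) = √(58) ≈ 7.616
RHS = 3 + 7 = 10

Since LHS ≠ RHS, this pair disproves the claim.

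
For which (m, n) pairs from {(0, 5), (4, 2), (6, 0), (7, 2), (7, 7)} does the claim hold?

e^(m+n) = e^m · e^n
Testing each pair:
(0, 5): LHS = e^5 ≈ 148.4, RHS = e^5 ≈ 148.4 → holds
(4, 2): LHS = e^6 ≈ 403.4, RHS = e^6 ≈ 403.4 → holds
(6, 0): LHS = e^6 ≈ 403.4, RHS = e^6 ≈ 403.4 → holds
(7, 2): LHS = e^9 ≈ 8103, RHS = e^9 ≈ 8103 → holds
(7, 7): LHS = e^14 ≈ 1202604.3, RHS = e^14 ≈ 1202604.3 → holds

Every pair satisfies the claim.

Answer: All pairs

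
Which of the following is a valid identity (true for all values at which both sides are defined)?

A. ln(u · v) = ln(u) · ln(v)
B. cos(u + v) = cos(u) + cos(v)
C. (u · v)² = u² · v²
C

A: fails at (3, 4) — LHS = ln(12) ≈ 2.485, RHS = ln(3)·ln(4) ≈ 1.523.
B: fails at (4, 5) — LHS = cos(9) ≈ -0.9111, RHS = cos(4) + cos(5) ≈ -0.37.
C: holds — e.g. at (2, 2), both sides equal 16.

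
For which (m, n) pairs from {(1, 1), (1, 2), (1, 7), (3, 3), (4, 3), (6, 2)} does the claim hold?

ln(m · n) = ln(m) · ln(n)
(1, 1)

Testing each pair:
(1, 1): LHS = 0, RHS = 0 → holds
(1, 2): LHS = ln(2) ≈ 0.6931, RHS = 0 → fails
(1, 7): LHS = ln(7) ≈ 1.946, RHS = 0 → fails
(3, 3): LHS = ln(9) ≈ 2.197, RHS = ln(3)² ≈ 1.207 → fails
(4, 3): LHS = ln(12) ≈ 2.485, RHS = ln(3)·ln(4) ≈ 1.523 → fails
(6, 2): LHS = ln(12) ≈ 2.485, RHS = ln(2)·ln(6) ≈ 1.242 → fails

1 of 6 pairs satisfies the claim.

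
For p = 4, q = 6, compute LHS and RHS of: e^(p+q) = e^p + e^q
LHS = e^(4+6) = e^10 ≈ 22026.5
RHS = e^4 + e^6 ≈ 458

LHS ≠ RHS (they differ by about 21568.4), so the equation does not hold here.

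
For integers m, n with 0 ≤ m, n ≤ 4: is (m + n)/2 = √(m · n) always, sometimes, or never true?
Sometimes true

It holds at (m, n) = (0, 0) (both sides equal 0), but fails at (m, n) = (1, 0) (LHS = 1/2, RHS = 0).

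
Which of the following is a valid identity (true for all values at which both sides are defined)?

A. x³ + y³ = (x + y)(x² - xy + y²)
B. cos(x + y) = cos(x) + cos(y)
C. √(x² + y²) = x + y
A: holds — e.g. at (2, 2), both sides equal 16.
B: fails at (2, 7) — LHS = cos(9) ≈ -0.9111, RHS = cos(2) + cos(7) ≈ 0.3378.
C: fails at (6, 7) — LHS = √(85) ≈ 9.22, RHS = 13.

Answer: A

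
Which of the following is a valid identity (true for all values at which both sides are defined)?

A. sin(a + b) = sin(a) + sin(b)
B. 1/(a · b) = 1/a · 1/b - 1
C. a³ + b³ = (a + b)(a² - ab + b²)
A: fails at (1, 3) — LHS = sin(4) ≈ -0.7568, RHS = sin(3) + sin(1) ≈ 0.9826.
B: fails at (1, 5) — LHS = 1/5, RHS = -4/5.
C: holds — e.g. at (2, 4), both sides equal 72.

Answer: C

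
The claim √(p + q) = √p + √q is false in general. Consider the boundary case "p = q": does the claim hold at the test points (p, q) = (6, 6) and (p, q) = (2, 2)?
No, fails at both test points

At (6, 6): LHS = 2·√(3) ≈ 3.464 ≠ RHS = 2·√(6) ≈ 4.899
At (2, 2): LHS = 2 ≠ RHS = 2·√(2) ≈ 2.828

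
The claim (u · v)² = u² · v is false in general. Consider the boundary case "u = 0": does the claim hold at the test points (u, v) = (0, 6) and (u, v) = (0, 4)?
At (0, 6): LHS = 0, RHS = 0 → equal
At (0, 4): LHS = 0, RHS = 0 → equal

So the claim does hold at both of these boundary points, even though it is not an identity.

Answer: Yes, holds at both test points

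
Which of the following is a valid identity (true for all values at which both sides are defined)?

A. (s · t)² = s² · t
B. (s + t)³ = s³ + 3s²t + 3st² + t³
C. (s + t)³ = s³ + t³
B

A: fails at (1, 2) — LHS = 4, RHS = 2.
B: holds — e.g. at (4, 6), both sides equal 1000.
C: fails at (3, 3) — LHS = 216, RHS = 54.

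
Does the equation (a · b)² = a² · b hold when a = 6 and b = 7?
Fails

Substituting a = 6, b = 7:

LHS = (6 · 7)² = 1764
RHS = 6² · 7 = 252

LHS ≠ RHS, so the equation does not hold at this point.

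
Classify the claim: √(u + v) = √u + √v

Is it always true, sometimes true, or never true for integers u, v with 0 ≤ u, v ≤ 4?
It holds at (u, v) = (0, 0) (both sides equal 0), but fails at (u, v) = (1, 4) (LHS = √(5) ≈ 2.236, RHS = 3).

Answer: Sometimes true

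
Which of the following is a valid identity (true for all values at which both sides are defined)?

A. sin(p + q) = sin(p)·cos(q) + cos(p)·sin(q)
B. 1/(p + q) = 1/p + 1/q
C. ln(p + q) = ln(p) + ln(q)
A: holds — e.g. at (2, 5), both sides equal sin(7) ≈ 0.657.
B: fails at (4, 4) — LHS = 1/8, RHS = 1/2.
C: fails at (1, 3) — LHS = ln(4) ≈ 1.386, RHS = ln(3) ≈ 1.099.

Answer: A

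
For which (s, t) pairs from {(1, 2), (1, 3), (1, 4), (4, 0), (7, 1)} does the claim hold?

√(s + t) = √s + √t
Testing each pair:
(1, 2): LHS = √(3) ≈ 1.732, RHS = 1 + √(2) ≈ 2.414 → fails
(1, 3): LHS = 2, RHS = 1 + √(3) ≈ 2.732 → fails
(1, 4): LHS = √(5) ≈ 2.236, RHS = 3 → fails
(4, 0): LHS = 2, RHS = 2 → holds
(7, 1): LHS = 2·√(2) ≈ 2.828, RHS = 1 + √(7) ≈ 3.646 → fails

1 of 5 pairs satisfies the claim.

Answer: (4, 0)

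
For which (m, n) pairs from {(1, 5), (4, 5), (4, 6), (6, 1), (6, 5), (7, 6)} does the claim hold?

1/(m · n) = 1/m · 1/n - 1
None

Testing each pair:
(1, 5): LHS = 1/5, RHS = -4/5 → fails
(4, 5): LHS = 1/20, RHS = -19/20 → fails
(4, 6): LHS = 1/24, RHS = -23/24 → fails
(6, 1): LHS = 1/6, RHS = -5/6 → fails
(6, 5): LHS = 1/30, RHS = -29/30 → fails
(7, 6): LHS = 1/42, RHS = -41/42 → fails

No pair satisfies the claim.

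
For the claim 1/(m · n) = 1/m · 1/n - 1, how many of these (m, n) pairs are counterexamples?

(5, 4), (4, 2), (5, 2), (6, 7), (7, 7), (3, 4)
Testing each pair:
(5, 4): LHS = 1/20, RHS = -19/20 → counterexample
(4, 2): LHS = 1/8, RHS = -7/8 → counterexample
(5, 2): LHS = 1/10, RHS = -9/10 → counterexample
(6, 7): LHS = 1/42, RHS = -41/42 → counterexample
(7, 7): LHS = 1/49, RHS = -48/49 → counterexample
(3, 4): LHS = 1/12, RHS = -11/12 → counterexample

That makes 6 counterexamples.

Answer: 6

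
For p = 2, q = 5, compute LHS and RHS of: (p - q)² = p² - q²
LHS = (2 - 5)² = 9
RHS = 2² - 5² = -21

LHS ≠ RHS, so the equation does not hold here.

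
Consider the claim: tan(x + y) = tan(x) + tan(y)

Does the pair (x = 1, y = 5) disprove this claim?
Substituting x = 1, y = 5:
LHS = tan(1 + 5) = tan(6) ≈ -0.291
RHS = tan(1) + tan(5) ≈ -1.823

Since LHS ≠ RHS, this pair disproves the claim.

Answer: Yes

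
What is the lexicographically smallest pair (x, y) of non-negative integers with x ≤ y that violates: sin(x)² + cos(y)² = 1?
(x, y) = (0, 1)

Substituting (0, 1) into the claim:
LHS = sin(0)² + cos(1)² = cos(1)² ≈ 0.2919
RHS = 1

Since LHS ≠ RHS, this pair disproves the claim, and no lexicographically smaller pair (x ≤ y, non-negative integers) does.

For instance (5, 6) is also a counterexample (LHS = sin(5)² + cos(6)² ≈ 1.841, RHS = 1), but it's lexicographically larger.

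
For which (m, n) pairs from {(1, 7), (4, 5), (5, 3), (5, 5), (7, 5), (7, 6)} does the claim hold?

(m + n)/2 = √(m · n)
(5, 5)

Testing each pair:
(1, 7): LHS = 4, RHS = √(7) ≈ 2.646 → fails
(4, 5): LHS = 9/2, RHS = 2·√(5) ≈ 4.472 → fails
(5, 3): LHS = 4, RHS = √(15) ≈ 3.873 → fails
(5, 5): LHS = 5, RHS = 5 → holds
(7, 5): LHS = 6, RHS = √(35) ≈ 5.916 → fails
(7, 6): LHS = 13/2, RHS = √(42) ≈ 6.481 → fails

1 of 6 pairs satisfies the claim.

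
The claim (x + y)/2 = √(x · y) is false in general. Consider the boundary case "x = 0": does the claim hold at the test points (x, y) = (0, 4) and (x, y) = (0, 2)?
At (0, 4): LHS = 2 ≠ RHS = 0
At (0, 2): LHS = 1 ≠ RHS = 0

Answer: No, fails at both test points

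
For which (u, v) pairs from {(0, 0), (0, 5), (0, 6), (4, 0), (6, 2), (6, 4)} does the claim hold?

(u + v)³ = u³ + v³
(0, 0), (0, 5), (0, 6), (4, 0)

Testing each pair:
(0, 0): LHS = 0, RHS = 0 → holds
(0, 5): LHS = 125, RHS = 125 → holds
(0, 6): LHS = 216, RHS = 216 → holds
(4, 0): LHS = 64, RHS = 64 → holds
(6, 2): LHS = 512, RHS = 224 → fails
(6, 4): LHS = 1000, RHS = 280 → fails

4 of 6 pairs satisfy the claim.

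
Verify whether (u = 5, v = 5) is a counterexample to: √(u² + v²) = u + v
Substituting u = 5, v = 5:
LHS = √(5² + 5²) = 5·√(2) ≈ 7.071
RHS = 5 + 5 = 10

Since LHS ≠ RHS, this pair disproves the claim.

Answer: Yes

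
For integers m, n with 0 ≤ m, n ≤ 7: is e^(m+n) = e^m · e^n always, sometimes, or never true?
The identity holds for every pair in the range. For instance at (m, n) = (0, 3): both sides equal e^3 ≈ 20.09.

Answer: Always true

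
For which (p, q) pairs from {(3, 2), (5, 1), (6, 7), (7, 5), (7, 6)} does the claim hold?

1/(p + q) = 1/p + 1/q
Testing each pair:
(3, 2): LHS = 1/5, RHS = 5/6 → fails
(5, 1): LHS = 1/6, RHS = 6/5 → fails
(6, 7): LHS = 1/13, RHS = 13/42 → fails
(7, 5): LHS = 1/12, RHS = 12/35 → fails
(7, 6): LHS = 1/13, RHS = 13/42 → fails

No pair satisfies the claim.

Answer: None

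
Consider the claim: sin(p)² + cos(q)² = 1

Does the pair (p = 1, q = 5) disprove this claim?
Substituting p = 1, q = 5:
LHS = sin(1)² + cos(5)² ≈ 0.7885
RHS = 1

Since LHS ≠ RHS, this pair disproves the claim.

Answer: Yes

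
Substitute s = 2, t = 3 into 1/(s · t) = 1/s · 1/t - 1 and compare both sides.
LHS = 1/(2 · 3) = 1/6
RHS = 1/2 · 1/3 - 1 = -5/6

LHS ≠ RHS, so the equation does not hold here.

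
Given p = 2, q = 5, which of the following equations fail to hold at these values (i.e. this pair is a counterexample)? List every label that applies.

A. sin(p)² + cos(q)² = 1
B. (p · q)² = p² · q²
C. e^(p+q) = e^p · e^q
A

Evaluating each claim at the given values:
A. LHS = cos(5)² + sin(2)² ≈ 0.9073, RHS = 1 → fails here (LHS ≠ RHS)
B. LHS = 100, RHS = 100 → holds here (LHS = RHS)
C. LHS = e^7 ≈ 1097, RHS = e^7 ≈ 1097 → holds here (LHS = RHS)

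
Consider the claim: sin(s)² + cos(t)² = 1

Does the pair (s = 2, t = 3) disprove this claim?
Substituting s = 2, t = 3:
LHS = sin(2)² + cos(3)² ≈ 1.807
RHS = 1

Since LHS ≠ RHS, this pair disproves the claim.

Answer: Yes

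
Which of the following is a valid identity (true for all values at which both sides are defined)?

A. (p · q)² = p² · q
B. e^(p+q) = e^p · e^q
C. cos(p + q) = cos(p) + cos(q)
B

A: fails at (5, 5) — LHS = 625, RHS = 125.
B: holds — e.g. at (3, 5), both sides equal e^8 ≈ 2981.
C: fails at (4, 4) — LHS = cos(8) ≈ -0.1455, RHS = 2·cos(4) ≈ -1.307.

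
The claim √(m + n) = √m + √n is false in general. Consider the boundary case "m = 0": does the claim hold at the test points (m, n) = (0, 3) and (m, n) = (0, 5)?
At (0, 3): LHS = √(3) ≈ 1.732, RHS = √(3) ≈ 1.732 → equal
At (0, 5): LHS = √(5) ≈ 2.236, RHS = √(5) ≈ 2.236 → equal

So the claim does hold at both of these boundary points, even though it is not an identity.

Answer: Yes, holds at both test points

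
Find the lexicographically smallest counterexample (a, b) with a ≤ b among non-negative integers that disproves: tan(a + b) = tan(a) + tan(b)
At (0, 4): both sides equal tan(4) ≈ 1.158, so it holds there.
At (0, 7): both sides equal tan(7) ≈ 0.8714, so it holds there.

Substituting (1, 1) into the claim:
LHS = tan(1 + 1) = tan(2) ≈ -2.185
RHS = tan(1) + tan(1) = 2·tan(1) ≈ 3.115

Since LHS ≠ RHS, this pair disproves the claim, and no lexicographically smaller pair (a ≤ b, non-negative integers) does.

For instance (2, 6) is also a counterexample (LHS = tan(8) ≈ -6.8, RHS = tan(2) + tan(6) ≈ -2.476), but it's lexicographically larger.

Answer: (a, b) = (1, 1)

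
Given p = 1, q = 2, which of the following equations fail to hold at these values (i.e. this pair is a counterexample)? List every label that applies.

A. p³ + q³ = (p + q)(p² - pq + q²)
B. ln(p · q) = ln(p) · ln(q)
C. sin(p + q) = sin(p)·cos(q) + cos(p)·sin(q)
Evaluating each claim at the given values:
A. LHS = 9, RHS = 9 → holds here (LHS = RHS)
B. LHS = ln(2) ≈ 0.6931, RHS = 0 → fails here (LHS ≠ RHS)
C. LHS = sin(3) ≈ 0.1411, RHS = sin(1)·cos(2) + sin(2)·cos(1) ≈ 0.1411 → holds here (LHS = RHS)

Answer: B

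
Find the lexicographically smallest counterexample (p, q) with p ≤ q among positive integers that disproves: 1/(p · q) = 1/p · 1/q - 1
(p, q) = (1, 1)

Substituting (1, 1) into the claim:
LHS = 1/(1 · 1) = 1
RHS = 1/1 · 1/1 - 1 = 0

Since LHS ≠ RHS, this pair disproves the claim, and no lexicographically smaller pair (p ≤ q, positive integers) does.

For instance (6, 8) is also a counterexample (LHS = 1/48, RHS = -47/48), but it's lexicographically larger.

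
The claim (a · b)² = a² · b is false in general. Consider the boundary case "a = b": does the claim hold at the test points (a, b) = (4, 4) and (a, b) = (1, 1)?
Only at (1, 1)

At (4, 4): LHS = 256 ≠ RHS = 64
At (1, 1): LHS = 1, RHS = 1 → equal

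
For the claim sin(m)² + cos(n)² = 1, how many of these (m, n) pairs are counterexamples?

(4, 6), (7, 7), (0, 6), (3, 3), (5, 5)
Testing each pair:
(4, 6): LHS = sin(4)² + cos(6)² ≈ 1.495, RHS = 1 → counterexample
(7, 7): LHS = sin(7)² + cos(7)² = 1, RHS = 1 → satisfies claim
(0, 6): LHS = cos(6)² ≈ 0.9219, RHS = 1 → counterexample
(3, 3): LHS = sin(3)² + cos(3)² = 1, RHS = 1 → satisfies claim
(5, 5): LHS = cos(5)² + sin(5)² = 1, RHS = 1 → satisfies claim

That makes 2 counterexamples.

Answer: 2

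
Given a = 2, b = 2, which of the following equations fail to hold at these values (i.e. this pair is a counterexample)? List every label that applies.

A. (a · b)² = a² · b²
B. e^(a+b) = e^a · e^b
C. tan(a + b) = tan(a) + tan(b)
Evaluating each claim at the given values:
A. LHS = 16, RHS = 16 → holds here (LHS = RHS)
B. LHS = e^4 ≈ 54.6, RHS = e^4 ≈ 54.6 → holds here (LHS = RHS)
C. LHS = tan(4) ≈ 1.158, RHS = 2·tan(2) ≈ -4.37 → fails here (LHS ≠ RHS)

Answer: C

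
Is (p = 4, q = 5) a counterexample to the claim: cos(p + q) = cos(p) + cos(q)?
Substituting p = 4, q = 5:
LHS = cos(4 + 5) = cos(9) ≈ -0.9111
RHS = cos(4) + cos(5) ≈ -0.37

Since LHS ≠ RHS, this pair disproves the claim.

Answer: Yes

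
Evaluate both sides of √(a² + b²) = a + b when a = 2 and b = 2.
LHS = √(2² + 2²) = 2·√(2) ≈ 2.828
RHS = 2 + 2 = 4

LHS ≠ RHS (they differ by about 1.172), so the equation does not hold here.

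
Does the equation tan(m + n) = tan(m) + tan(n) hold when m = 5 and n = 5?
Fails

Substituting m = 5, n = 5:

LHS = tan(5 + 5) = tan(10) ≈ 0.6484
RHS = tan(5) + tan(5) = 2·tan(5) ≈ -6.761

LHS ≠ RHS, so the equation does not hold at this point.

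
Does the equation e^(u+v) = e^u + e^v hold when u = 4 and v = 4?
Fails

Substituting u = 4, v = 4:

LHS = e^(4+4) = e^8 ≈ 2981
RHS = e^4 + e^4 = 2·e^4 ≈ 109.2

LHS ≠ RHS, so the equation does not hold at this point.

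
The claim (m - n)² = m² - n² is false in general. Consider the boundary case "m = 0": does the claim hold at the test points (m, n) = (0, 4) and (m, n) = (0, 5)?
At (0, 4): LHS = 16 ≠ RHS = -16
At (0, 5): LHS = 25 ≠ RHS = -25

Answer: No, fails at both test points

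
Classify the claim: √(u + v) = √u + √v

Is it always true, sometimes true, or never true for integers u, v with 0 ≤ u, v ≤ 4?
It holds at (u, v) = (1, 0) (both sides equal 1), but fails at (u, v) = (4, 4) (LHS = 2·√(2) ≈ 2.828, RHS = 4).

Answer: Sometimes true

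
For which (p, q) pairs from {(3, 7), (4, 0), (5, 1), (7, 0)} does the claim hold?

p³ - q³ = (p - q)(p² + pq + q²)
All pairs

Testing each pair:
(3, 7): LHS = -316, RHS = -316 → holds
(4, 0): LHS = 64, RHS = 64 → holds
(5, 1): LHS = 124, RHS = 124 → holds
(7, 0): LHS = 343, RHS = 343 → holds

Every pair satisfies the claim.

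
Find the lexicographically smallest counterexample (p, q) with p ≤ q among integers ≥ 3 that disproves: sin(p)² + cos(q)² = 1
Substituting (3, 4) into the claim:
LHS = sin(3)² + cos(4)² ≈ 0.4472
RHS = 1

Since LHS ≠ RHS, this pair disproves the claim, and no lexicographically smaller pair (p ≤ q, integers ≥ 3) does.

For instance (3, 6) is also a counterexample (LHS = sin(3)² + cos(6)² ≈ 0.9418, RHS = 1), but it's lexicographically larger.

Answer: (p, q) = (3, 4)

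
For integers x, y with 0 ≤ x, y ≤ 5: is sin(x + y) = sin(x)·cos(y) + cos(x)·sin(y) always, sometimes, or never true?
Always true

The identity holds for every pair in the range. For instance at (x, y) = (1, 4): both sides equal sin(5) ≈ -0.9589.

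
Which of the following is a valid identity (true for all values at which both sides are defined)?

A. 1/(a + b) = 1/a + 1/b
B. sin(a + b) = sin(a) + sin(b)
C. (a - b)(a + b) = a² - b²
C

A: fails at (3, 5) — LHS = 1/8, RHS = 8/15.
B: fails at (1, 2) — LHS = sin(3) ≈ 0.1411, RHS = sin(1) + sin(2) ≈ 1.751.
C: holds — e.g. at (3, 5), both sides equal -16.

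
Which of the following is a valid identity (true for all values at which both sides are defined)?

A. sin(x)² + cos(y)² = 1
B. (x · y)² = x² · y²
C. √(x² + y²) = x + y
A: fails at (0, 1) — LHS = cos(1)² ≈ 0.2919, RHS = 1.
B: holds — e.g. at (2, 3), both sides equal 36.
C: fails at (3, 4) — LHS = 5, RHS = 7.

Answer: B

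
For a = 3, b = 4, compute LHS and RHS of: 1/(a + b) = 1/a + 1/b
LHS = 1/(3 + 4) = 1/7
RHS = 1/3 + 1/4 = 7/12

LHS ≠ RHS, so the equation does not hold here.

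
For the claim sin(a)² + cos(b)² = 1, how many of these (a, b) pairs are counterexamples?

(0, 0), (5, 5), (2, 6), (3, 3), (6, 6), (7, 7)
1

Testing each pair:
(0, 0): LHS = 1, RHS = 1 → satisfies claim
(5, 5): LHS = cos(5)² + sin(5)² = 1, RHS = 1 → satisfies claim
(2, 6): LHS = sin(2)² + cos(6)² ≈ 1.749, RHS = 1 → counterexample
(3, 3): LHS = sin(3)² + cos(3)² = 1, RHS = 1 → satisfies claim
(6, 6): LHS = sin(6)² + cos(6)² = 1, RHS = 1 → satisfies claim
(7, 7): LHS = sin(7)² + cos(7)² = 1, RHS = 1 → satisfies claim

That makes 1 counterexample.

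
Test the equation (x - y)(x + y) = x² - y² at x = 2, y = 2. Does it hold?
Substituting x = 2, y = 2:

LHS = (2 - 2)(2 + 2) = 0
RHS = 2² - 2² = 0

LHS = RHS, so the equation holds at this point.

Answer: Holds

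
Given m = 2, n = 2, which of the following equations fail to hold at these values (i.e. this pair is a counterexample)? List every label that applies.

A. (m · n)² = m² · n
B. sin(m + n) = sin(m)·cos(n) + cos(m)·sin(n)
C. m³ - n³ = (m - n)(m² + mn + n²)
A

Evaluating each claim at the given values:
A. LHS = 16, RHS = 8 → fails here (LHS ≠ RHS)
B. LHS = sin(4) ≈ -0.7568, RHS = 2·sin(2)·cos(2) ≈ -0.7568 → holds here (LHS = RHS)
C. LHS = 0, RHS = 0 → holds here (LHS = RHS)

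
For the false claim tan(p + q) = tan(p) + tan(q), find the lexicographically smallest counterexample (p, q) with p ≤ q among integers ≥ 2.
(p, q) = (2, 2)

Substituting (2, 2) into the claim:
LHS = tan(2 + 2) = tan(4) ≈ 1.158
RHS = tan(2) + tan(2) = 2·tan(2) ≈ -4.37

Since LHS ≠ RHS, this pair disproves the claim, and no lexicographically smaller pair (p ≤ q, integers ≥ 2) does.

For instance (6, 6) is also a counterexample (LHS = tan(12) ≈ -0.6359, RHS = 2·tan(6) ≈ -0.582), but it's lexicographically larger.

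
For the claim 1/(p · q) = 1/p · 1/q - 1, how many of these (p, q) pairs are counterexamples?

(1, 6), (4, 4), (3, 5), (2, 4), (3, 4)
Testing each pair:
(1, 6): LHS = 1/6, RHS = -5/6 → counterexample
(4, 4): LHS = 1/16, RHS = -15/16 → counterexample
(3, 5): LHS = 1/15, RHS = -14/15 → counterexample
(2, 4): LHS = 1/8, RHS = -7/8 → counterexample
(3, 4): LHS = 1/12, RHS = -11/12 → counterexample

That makes 5 counterexamples.

Answer: 5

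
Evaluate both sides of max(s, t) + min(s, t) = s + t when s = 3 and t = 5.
LHS = max(3, 5) + min(3, 5) = 8
RHS = 3 + 5 = 8

LHS = RHS: the two sides agree.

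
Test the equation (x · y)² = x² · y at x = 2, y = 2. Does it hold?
Substituting x = 2, y = 2:

LHS = (2 · 2)² = 16
RHS = 2² · 2 = 8

LHS ≠ RHS, so the equation does not hold at this point.

Answer: Fails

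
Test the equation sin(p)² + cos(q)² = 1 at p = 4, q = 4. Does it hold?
Holds

Substituting p = 4, q = 4:

LHS = sin(4)² + cos(4)² = 1
RHS = 1

LHS = RHS, so the equation holds at this point.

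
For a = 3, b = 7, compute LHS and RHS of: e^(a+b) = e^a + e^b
LHS = e^(3+7) = e^10 ≈ 22026.5
RHS = e^3 + e^7 ≈ 1117

LHS ≠ RHS (they differ by about 20909.7), so the equation does not hold here.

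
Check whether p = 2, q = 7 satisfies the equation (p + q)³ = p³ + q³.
Substituting p = 2, q = 7:

LHS = (2 + 7)³ = 729
RHS = 2³ + 7³ = 351

LHS ≠ RHS, so the equation does not hold at this point.

Answer: Fails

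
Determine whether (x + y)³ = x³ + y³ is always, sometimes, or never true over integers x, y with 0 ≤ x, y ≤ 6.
It holds at (x, y) = (1, 0) (both sides equal 1), but fails at (x, y) = (6, 4) (LHS = 1000, RHS = 280).

Answer: Sometimes true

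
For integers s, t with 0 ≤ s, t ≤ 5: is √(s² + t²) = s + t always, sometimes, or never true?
Sometimes true

It holds at (s, t) = (1, 0) (both sides equal 1), but fails at (s, t) = (1, 4) (LHS = √(17) ≈ 4.123, RHS = 5).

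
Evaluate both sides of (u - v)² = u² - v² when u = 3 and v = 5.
LHS = (3 - 5)² = 4
RHS = 3² - 5² = -16

LHS ≠ RHS, so the equation does not hold here.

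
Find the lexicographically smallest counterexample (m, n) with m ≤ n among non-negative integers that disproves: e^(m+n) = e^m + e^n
Substituting (0, 0) into the claim:
LHS = e^(0+0) = 1
RHS = e^0 + e^0 = 2

Since LHS ≠ RHS, this pair disproves the claim, and no lexicographically smaller pair (m ≤ n, non-negative integers) does.

For instance (1, 5) is also a counterexample (LHS = e^6 ≈ 403.4, RHS = e + e^5 ≈ 151.1), but it's lexicographically larger.

Answer: (m, n) = (0, 0)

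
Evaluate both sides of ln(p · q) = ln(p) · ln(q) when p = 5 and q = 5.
LHS = ln(5 · 5) = ln(25) ≈ 3.219
RHS = ln(5) · ln(5) = ln(5)² ≈ 2.59

LHS ≠ RHS (they differ by about 0.6286), so the equation does not hold here.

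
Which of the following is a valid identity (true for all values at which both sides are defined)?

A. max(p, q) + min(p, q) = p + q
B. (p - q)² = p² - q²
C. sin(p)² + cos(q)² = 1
A: holds — e.g. at (0, 1), both sides equal 1.
B: fails at (2, 3) — LHS = 1, RHS = -5.
C: fails at (1, 5) — LHS = cos(5)² + sin(1)² ≈ 0.7885, RHS = 1.

Answer: A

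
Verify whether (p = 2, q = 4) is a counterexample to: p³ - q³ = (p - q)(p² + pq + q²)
Substituting p = 2, q = 4:
LHS = 2³ - 4³ = -56
RHS = (2 - 4)(2² + 2·4 + 4²) = -56

The sides agree, so this pair does not disprove the claim.

Answer: No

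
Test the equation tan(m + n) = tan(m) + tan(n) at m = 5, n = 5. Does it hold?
Fails

Substituting m = 5, n = 5:

LHS = tan(5 + 5) = tan(10) ≈ 0.6484
RHS = tan(5) + tan(5) = 2·tan(5) ≈ -6.761

LHS ≠ RHS, so the equation does not hold at this point.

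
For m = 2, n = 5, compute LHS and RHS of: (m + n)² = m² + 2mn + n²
LHS = (2 + 5)² = 49
RHS = 2² + 2·2·5 + 5² = 49

LHS = RHS: the two sides agree.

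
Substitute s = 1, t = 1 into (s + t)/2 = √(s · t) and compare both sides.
LHS = (1 + 1)/2 = 1
RHS = √(1 · 1) = 1

LHS = RHS: the two sides agree.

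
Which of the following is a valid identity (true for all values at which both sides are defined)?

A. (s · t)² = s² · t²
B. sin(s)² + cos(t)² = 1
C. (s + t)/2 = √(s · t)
A: holds — e.g. at (0, 1), both sides equal 0.
B: fails at (5, 8) — LHS = cos(8)² + sin(5)² ≈ 0.9407, RHS = 1.
C: fails at (3, 7) — LHS = 5, RHS = √(21) ≈ 4.583.

Answer: A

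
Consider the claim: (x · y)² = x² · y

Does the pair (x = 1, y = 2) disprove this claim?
Yes

Substituting x = 1, y = 2:
LHS = (1 · 2)² = 4
RHS = 1² · 2 = 2

Since LHS ≠ RHS, this pair disproves the claim.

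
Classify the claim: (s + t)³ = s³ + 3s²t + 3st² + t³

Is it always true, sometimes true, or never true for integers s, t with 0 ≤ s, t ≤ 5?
The identity holds for every pair in the range. For instance at (s, t) = (3, 3): both sides equal 216.

Answer: Always true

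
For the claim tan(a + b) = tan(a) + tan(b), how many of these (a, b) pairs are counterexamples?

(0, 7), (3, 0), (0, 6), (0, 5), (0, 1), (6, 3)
1

Testing each pair:
(0, 7): LHS = tan(7) ≈ 0.8714, RHS = tan(7) ≈ 0.8714 → satisfies claim
(3, 0): LHS = tan(3) ≈ -0.1425, RHS = tan(3) ≈ -0.1425 → satisfies claim
(0, 6): LHS = tan(6) ≈ -0.291, RHS = tan(6) ≈ -0.291 → satisfies claim
(0, 5): LHS = tan(5) ≈ -3.381, RHS = tan(5) ≈ -3.381 → satisfies claim
(0, 1): LHS = tan(1) ≈ 1.557, RHS = tan(1) ≈ 1.557 → satisfies claim
(6, 3): LHS = tan(9) ≈ -0.4523, RHS = tan(6) + tan(3) ≈ -0.4336 → counterexample

That makes 1 counterexample.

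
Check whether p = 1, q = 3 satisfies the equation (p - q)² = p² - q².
Substituting p = 1, q = 3:

LHS = (1 - 3)² = 4
RHS = 1² - 3² = -8

LHS ≠ RHS, so the equation does not hold at this point.

Answer: Fails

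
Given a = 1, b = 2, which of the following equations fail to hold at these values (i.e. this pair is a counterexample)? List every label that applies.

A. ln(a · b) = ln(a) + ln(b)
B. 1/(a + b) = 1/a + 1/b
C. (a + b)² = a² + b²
Evaluating each claim at the given values:
A. LHS = ln(2) ≈ 0.6931, RHS = ln(2) ≈ 0.6931 → holds here (LHS = RHS)
B. LHS = 1/3, RHS = 3/2 → fails here (LHS ≠ RHS)
C. LHS = 9, RHS = 5 → fails here (LHS ≠ RHS)

Answer: B, C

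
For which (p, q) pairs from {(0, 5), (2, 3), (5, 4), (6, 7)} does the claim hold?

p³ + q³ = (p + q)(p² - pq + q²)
All pairs

Testing each pair:
(0, 5): LHS = 125, RHS = 125 → holds
(2, 3): LHS = 35, RHS = 35 → holds
(5, 4): LHS = 189, RHS = 189 → holds
(6, 7): LHS = 559, RHS = 559 → holds

Every pair satisfies the claim.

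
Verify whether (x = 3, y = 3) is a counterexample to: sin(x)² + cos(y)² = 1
Substituting x = 3, y = 3:
LHS = sin(3)² + cos(3)² = 1
RHS = 1

The sides agree, so this pair does not disprove the claim.

Answer: No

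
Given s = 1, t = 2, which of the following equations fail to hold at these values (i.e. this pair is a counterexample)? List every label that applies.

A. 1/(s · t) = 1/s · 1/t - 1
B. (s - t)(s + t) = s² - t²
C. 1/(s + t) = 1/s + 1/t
Evaluating each claim at the given values:
A. LHS = 1/2, RHS = -1/2 → fails here (LHS ≠ RHS)
B. LHS = -3, RHS = -3 → holds here (LHS = RHS)
C. LHS = 1/3, RHS = 3/2 → fails here (LHS ≠ RHS)

Answer: A, C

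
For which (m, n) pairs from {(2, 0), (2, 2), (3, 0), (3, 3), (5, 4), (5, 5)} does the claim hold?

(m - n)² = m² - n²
Testing each pair:
(2, 0): LHS = 4, RHS = 4 → holds
(2, 2): LHS = 0, RHS = 0 → holds
(3, 0): LHS = 9, RHS = 9 → holds
(3, 3): LHS = 0, RHS = 0 → holds
(5, 4): LHS = 1, RHS = 9 → fails
(5, 5): LHS = 0, RHS = 0 → holds

5 of 6 pairs satisfy the claim.

Answer: (2, 0), (2, 2), (3, 0), (3, 3), (5, 5)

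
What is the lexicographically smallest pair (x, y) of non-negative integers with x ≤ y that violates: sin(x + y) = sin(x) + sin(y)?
(x, y) = (1, 1)

Substituting (1, 1) into the claim:
LHS = sin(1 + 1) = sin(2) ≈ 0.9093
RHS = sin(1) + sin(1) = 2·sin(1) ≈ 1.683

Since LHS ≠ RHS, this pair disproves the claim, and no lexicographically smaller pair (x ≤ y, non-negative integers) does.

For instance (1, 7) is also a counterexample (LHS = sin(8) ≈ 0.9894, RHS = sin(7) + sin(1) ≈ 1.498), but it's lexicographically larger.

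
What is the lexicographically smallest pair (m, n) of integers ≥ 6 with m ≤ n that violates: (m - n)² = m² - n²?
Substituting (6, 7) into the claim:
LHS = (6 - 7)² = 1
RHS = 6² - 7² = -13

Since LHS ≠ RHS, this pair disproves the claim, and no lexicographically smaller pair (m ≤ n, integers ≥ 6) does.

For instance (8, 9) is also a counterexample (LHS = 1, RHS = -17), but it's lexicographically larger.

Answer: (m, n) = (6, 7)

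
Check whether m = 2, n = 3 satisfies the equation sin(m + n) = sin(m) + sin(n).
Substituting m = 2, n = 3:

LHS = sin(2 + 3) = sin(5) ≈ -0.9589
RHS = sin(2) + sin(3) ≈ 1.05

LHS ≠ RHS, so the equation does not hold at this point.

Answer: Fails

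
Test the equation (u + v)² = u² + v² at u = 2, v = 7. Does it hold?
Fails

Substituting u = 2, v = 7:

LHS = (2 + 7)² = 81
RHS = 2² + 7² = 53

LHS ≠ RHS, so the equation does not hold at this point.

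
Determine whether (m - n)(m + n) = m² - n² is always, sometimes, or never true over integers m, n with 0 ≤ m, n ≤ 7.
The identity holds for every pair in the range. For instance at (m, n) = (5, 0): both sides equal 25.

Answer: Always true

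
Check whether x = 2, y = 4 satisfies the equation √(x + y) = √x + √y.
Fails

Substituting x = 2, y = 4:

LHS = √(2 + 4) = √(6) ≈ 2.449
RHS = √2 + √4 = √(2) + 2 ≈ 3.414

LHS ≠ RHS, so the equation does not hold at this point.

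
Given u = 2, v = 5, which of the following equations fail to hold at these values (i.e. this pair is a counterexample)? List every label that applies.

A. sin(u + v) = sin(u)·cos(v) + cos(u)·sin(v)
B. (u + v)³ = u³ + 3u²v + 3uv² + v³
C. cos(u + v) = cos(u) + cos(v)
C

Evaluating each claim at the given values:
A. LHS = sin(7) ≈ 0.657, RHS = sin(2)·cos(5) + sin(5)·cos(2) ≈ 0.657 → holds here (LHS = RHS)
B. LHS = 343, RHS = 343 → holds here (LHS = RHS)
C. LHS = cos(7) ≈ 0.7539, RHS = cos(2) + cos(5) ≈ -0.1325 → fails here (LHS ≠ RHS)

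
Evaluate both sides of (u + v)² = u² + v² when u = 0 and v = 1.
LHS = (0 + 1)² = 1
RHS = 0² + 1² = 1

LHS = RHS: the two sides agree.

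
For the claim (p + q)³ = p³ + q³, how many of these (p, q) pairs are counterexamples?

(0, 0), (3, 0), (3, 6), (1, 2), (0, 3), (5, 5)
3

Testing each pair:
(0, 0): LHS = 0, RHS = 0 → satisfies claim
(3, 0): LHS = 27, RHS = 27 → satisfies claim
(3, 6): LHS = 729, RHS = 243 → counterexample
(1, 2): LHS = 27, RHS = 9 → counterexample
(0, 3): LHS = 27, RHS = 27 → satisfies claim
(5, 5): LHS = 1000, RHS = 250 → counterexample

That makes 3 counterexamples.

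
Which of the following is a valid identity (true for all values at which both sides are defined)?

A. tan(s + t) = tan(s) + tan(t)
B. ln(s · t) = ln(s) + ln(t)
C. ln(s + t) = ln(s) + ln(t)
A: fails at (2, 3) — LHS = tan(5) ≈ -3.381, RHS = tan(2) + tan(3) ≈ -2.328.
B: holds — e.g. at (6, 7), both sides equal ln(42) ≈ 3.738.
C: fails at (5, 5) — LHS = ln(10) ≈ 2.303, RHS = 2·ln(5) ≈ 3.219.

Answer: B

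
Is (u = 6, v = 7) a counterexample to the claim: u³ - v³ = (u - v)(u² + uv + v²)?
Substituting u = 6, v = 7:
LHS = 6³ - 7³ = -127
RHS = (6 - 7)(6² + 6·7 + 7²) = -127

The sides agree, so this pair does not disprove the claim.

Answer: No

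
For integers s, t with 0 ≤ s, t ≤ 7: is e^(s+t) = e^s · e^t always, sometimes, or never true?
The identity holds for every pair in the range. For instance at (s, t) = (4, 6): both sides equal e^10 ≈ 22026.5.

Answer: Always true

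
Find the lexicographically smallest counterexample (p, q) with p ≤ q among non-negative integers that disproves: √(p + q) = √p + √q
At (0, 7): both sides equal √(7) ≈ 2.646, so it holds there.

Substituting (1, 1) into the claim:
LHS = √(1 + 1) = √(2) ≈ 1.414
RHS = √1 + √1 = 2

Since LHS ≠ RHS, this pair disproves the claim, and no lexicographically smaller pair (p ≤ q, non-negative integers) does.

For instance (3, 3) is also a counterexample (LHS = √(6) ≈ 2.449, RHS = 2·√(3) ≈ 3.464), but it's lexicographically larger.

Answer: (p, q) = (1, 1)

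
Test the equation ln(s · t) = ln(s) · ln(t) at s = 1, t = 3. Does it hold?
Substituting s = 1, t = 3:

LHS = ln(1 · 3) = ln(3) ≈ 1.099
RHS = ln(1) · ln(3) = 0

LHS ≠ RHS, so the equation does not hold at this point.

Answer: Fails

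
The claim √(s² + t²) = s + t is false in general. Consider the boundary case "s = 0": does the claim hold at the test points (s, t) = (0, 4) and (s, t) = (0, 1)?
Yes, holds at both test points

At (0, 4): LHS = 4, RHS = 4 → equal
At (0, 1): LHS = 1, RHS = 1 → equal

So the claim does hold at both of these boundary points, even though it is not an identity.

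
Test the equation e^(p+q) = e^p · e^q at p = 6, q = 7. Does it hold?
Substituting p = 6, q = 7:

LHS = e^(6+7) = e^13 ≈ 442413.4
RHS = e^6 · e^7 = e^13 ≈ 442413.4

LHS = RHS, so the equation holds at this point.

Answer: Holds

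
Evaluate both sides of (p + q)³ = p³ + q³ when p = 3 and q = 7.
LHS = (3 + 7)³ = 1000
RHS = 3³ + 7³ = 370

LHS ≠ RHS, so the equation does not hold here.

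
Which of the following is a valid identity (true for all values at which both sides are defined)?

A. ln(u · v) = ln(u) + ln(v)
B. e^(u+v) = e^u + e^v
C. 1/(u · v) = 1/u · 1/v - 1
A

A: holds — e.g. at (2, 7), both sides equal ln(14) ≈ 2.639.
B: fails at (2, 4) — LHS = e^6 ≈ 403.4, RHS = e^2 + e^4 ≈ 61.99.
C: fails at (1, 2) — LHS = 1/2, RHS = -1/2.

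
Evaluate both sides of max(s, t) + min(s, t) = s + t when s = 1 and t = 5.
LHS = max(1, 5) + min(1, 5) = 6
RHS = 1 + 5 = 6

LHS = RHS: the two sides agree.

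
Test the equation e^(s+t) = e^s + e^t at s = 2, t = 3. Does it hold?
Fails

Substituting s = 2, t = 3:

LHS = e^(2+3) = e^5 ≈ 148.4
RHS = e^2 + e^3 ≈ 27.47

LHS ≠ RHS, so the equation does not hold at this point.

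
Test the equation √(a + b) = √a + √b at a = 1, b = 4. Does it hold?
Substituting a = 1, b = 4:

LHS = √(1 + 4) = √(5) ≈ 2.236
RHS = √1 + √4 = 3

LHS ≠ RHS, so the equation does not hold at this point.

Answer: Fails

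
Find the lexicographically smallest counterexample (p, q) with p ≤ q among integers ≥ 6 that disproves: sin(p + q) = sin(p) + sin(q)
Substituting (6, 6) into the claim:
LHS = sin(6 + 6) = sin(12) ≈ -0.5366
RHS = sin(6) + sin(6) = 2·sin(6) ≈ -0.5588

Since LHS ≠ RHS, this pair disproves the claim, and no lexicographically smaller pair (p ≤ q, integers ≥ 6) does.

For instance (6, 13) is also a counterexample (LHS = sin(19) ≈ 0.1499, RHS = sin(6) + sin(13) ≈ 0.1408), but it's lexicographically larger.

Answer: (p, q) = (6, 6)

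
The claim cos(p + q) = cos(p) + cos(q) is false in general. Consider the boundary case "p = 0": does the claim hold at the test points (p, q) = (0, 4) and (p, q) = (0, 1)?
No, fails at both test points

At (0, 4): LHS = cos(4) ≈ -0.6536 ≠ RHS = cos(4) + 1 ≈ 0.3464
At (0, 1): LHS = cos(1) ≈ 0.5403 ≠ RHS = cos(1) + 1 ≈ 1.54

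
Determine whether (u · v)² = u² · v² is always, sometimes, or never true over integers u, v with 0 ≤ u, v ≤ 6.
Always true

The identity holds for every pair in the range. For instance at (u, v) = (1, 4): both sides equal 16.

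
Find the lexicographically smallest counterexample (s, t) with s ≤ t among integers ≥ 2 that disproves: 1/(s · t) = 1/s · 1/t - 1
(s, t) = (2, 2)

Substituting (2, 2) into the claim:
LHS = 1/(2 · 2) = 1/4
RHS = 1/2 · 1/2 - 1 = -3/4

Since LHS ≠ RHS, this pair disproves the claim, and no lexicographically smaller pair (s ≤ t, integers ≥ 2) does.

For instance (2, 5) is also a counterexample (LHS = 1/10, RHS = -9/10), but it's lexicographically larger.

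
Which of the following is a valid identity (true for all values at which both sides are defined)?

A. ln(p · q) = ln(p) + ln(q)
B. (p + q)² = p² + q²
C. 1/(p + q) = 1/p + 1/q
A

A: holds — e.g. at (1, 2), both sides equal ln(2) ≈ 0.6931.
B: fails at (2, 2) — LHS = 16, RHS = 8.
C: fails at (4, 6) — LHS = 1/10, RHS = 5/12.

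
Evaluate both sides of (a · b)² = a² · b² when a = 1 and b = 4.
LHS = (1 · 4)² = 16
RHS = 1² · 4² = 16

LHS = RHS: the two sides agree.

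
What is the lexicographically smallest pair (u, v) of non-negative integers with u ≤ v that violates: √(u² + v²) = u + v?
At (0, 5): both sides equal 5, so it holds there.

Substituting (1, 1) into the claim:
LHS = √(1² + 1²) = √(2) ≈ 1.414
RHS = 1 + 1 = 2

Since LHS ≠ RHS, this pair disproves the claim, and no lexicographically smaller pair (u ≤ v, non-negative integers) does.

For instance (4, 5) is also a counterexample (LHS = √(41) ≈ 6.403, RHS = 9), but it's lexicographically larger.

Answer: (u, v) = (1, 1)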